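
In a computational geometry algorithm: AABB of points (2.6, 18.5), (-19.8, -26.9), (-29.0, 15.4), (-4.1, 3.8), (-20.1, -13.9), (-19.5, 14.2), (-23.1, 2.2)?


x range: [-29, 2.6]
y range: [-26.9, 18.5]
Bounding box: (-29,-26.9) to (2.6,18.5)

(-29,-26.9) to (2.6,18.5)


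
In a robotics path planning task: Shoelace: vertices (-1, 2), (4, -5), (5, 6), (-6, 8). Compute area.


Shoelace sum: ((-1)*(-5) - 4*2) + (4*6 - 5*(-5)) + (5*8 - (-6)*6) + ((-6)*2 - (-1)*8)
= 118
Area = |118|/2 = 59

59


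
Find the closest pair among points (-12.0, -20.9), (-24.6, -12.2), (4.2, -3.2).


d(P0,P1) = 15.3118, d(P0,P2) = 23.9944, d(P1,P2) = 30.1735
Closest: P0 and P1

Closest pair: (-12.0, -20.9) and (-24.6, -12.2), distance = 15.3118


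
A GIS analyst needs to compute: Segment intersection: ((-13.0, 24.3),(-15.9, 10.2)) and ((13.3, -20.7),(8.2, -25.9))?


Cross products: d1=-366.26, d2=-309.43, d3=501.33, d4=444.5
d1*d2 < 0 and d3*d4 < 0? no

No, they don't intersect


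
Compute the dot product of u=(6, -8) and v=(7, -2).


u . v = u_x*v_x + u_y*v_y = 6*7 + (-8)*(-2)
= 42 + 16 = 58

58


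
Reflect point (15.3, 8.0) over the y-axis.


Reflection over y-axis: (x,y) -> (-x,y)
(15.3, 8) -> (-15.3, 8)

(-15.3, 8)


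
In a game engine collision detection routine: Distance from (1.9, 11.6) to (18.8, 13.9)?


dx=16.9, dy=2.3
d^2 = 16.9^2 + 2.3^2 = 290.9
d = sqrt(290.9) = 17.0558

17.0558


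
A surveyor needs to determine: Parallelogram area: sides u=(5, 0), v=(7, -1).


|u x v| = |5*(-1) - 0*7|
= |(-5) - 0| = 5

5


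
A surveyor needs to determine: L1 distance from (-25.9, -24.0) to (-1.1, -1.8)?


|(-25.9)-(-1.1)| + |(-24)-(-1.8)| = 24.8 + 22.2 = 47

47


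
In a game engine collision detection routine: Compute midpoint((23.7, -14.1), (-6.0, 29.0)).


M = ((23.7+(-6))/2, ((-14.1)+29)/2)
= (8.85, 7.45)

(8.85, 7.45)


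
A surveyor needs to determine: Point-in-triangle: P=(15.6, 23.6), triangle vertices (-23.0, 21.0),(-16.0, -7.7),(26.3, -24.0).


Cross products: AB x AP = 1126.02, BC x BP = 1839.07, CA x CP = -1865.18
All same sign? no

No, outside


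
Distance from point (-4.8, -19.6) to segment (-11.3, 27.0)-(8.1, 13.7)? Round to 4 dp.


Project P onto AB: t = 1 (clamped to [0,1])
Closest point on segment: (8.1, 13.7)
Distance: 35.7113

35.7113


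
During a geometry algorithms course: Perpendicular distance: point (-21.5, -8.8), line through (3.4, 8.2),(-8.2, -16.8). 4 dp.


|cross product| = 425.3
|line direction| = sqrt(759.56) = 27.5601
Distance = 425.3/sqrt(759.56) = 15.4317

15.4317


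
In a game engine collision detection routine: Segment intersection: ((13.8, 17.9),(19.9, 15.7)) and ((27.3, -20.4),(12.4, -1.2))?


Cross products: d1=-311.47, d2=-395.81, d3=-203.93, d4=-119.59
d1*d2 < 0 and d3*d4 < 0? no

No, they don't intersect


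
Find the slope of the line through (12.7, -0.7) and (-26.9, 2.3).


slope = (y2-y1)/(x2-x1) = (2.3-(-0.7))/((-26.9)-12.7) = 3/(-39.6) = -0.0758

-0.0758


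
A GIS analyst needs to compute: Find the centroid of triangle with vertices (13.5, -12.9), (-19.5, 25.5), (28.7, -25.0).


Centroid = ((x_A+x_B+x_C)/3, (y_A+y_B+y_C)/3)
= ((13.5+(-19.5)+28.7)/3, ((-12.9)+25.5+(-25))/3)
= (7.5667, -4.1333)

(7.5667, -4.1333)


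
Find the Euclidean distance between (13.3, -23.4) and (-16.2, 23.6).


dx=-29.5, dy=47
d^2 = (-29.5)^2 + 47^2 = 3079.25
d = sqrt(3079.25) = 55.491

55.491


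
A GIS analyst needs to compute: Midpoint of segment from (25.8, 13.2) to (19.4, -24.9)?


M = ((25.8+19.4)/2, (13.2+(-24.9))/2)
= (22.6, -5.85)

(22.6, -5.85)


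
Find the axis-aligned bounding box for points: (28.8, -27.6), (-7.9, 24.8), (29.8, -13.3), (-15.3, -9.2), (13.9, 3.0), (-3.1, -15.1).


x range: [-15.3, 29.8]
y range: [-27.6, 24.8]
Bounding box: (-15.3,-27.6) to (29.8,24.8)

(-15.3,-27.6) to (29.8,24.8)


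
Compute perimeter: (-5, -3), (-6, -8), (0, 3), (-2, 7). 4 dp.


Sides: (-5, -3)->(-6, -8): sqrt(26) = 5.09902, (-6, -8)->(0, 3): sqrt(157) = 12.529964, (0, 3)->(-2, 7): sqrt(20) = 4.472136, (-2, 7)->(-5, -3): sqrt(109) = 10.440307
Sum = 32.541427
Perimeter = 32.5414

32.5414


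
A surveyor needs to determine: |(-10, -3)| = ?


|u| = sqrt((-10)^2 + (-3)^2) = sqrt(109) = 10.4403

10.4403


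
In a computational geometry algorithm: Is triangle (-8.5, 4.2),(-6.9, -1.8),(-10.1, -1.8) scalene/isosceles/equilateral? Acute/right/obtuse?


Side lengths squared: AB^2=38.56, BC^2=10.24, CA^2=38.56
Sorted: [10.24, 38.56, 38.56]
By sides: Isosceles, By angles: Acute

Isosceles, Acute


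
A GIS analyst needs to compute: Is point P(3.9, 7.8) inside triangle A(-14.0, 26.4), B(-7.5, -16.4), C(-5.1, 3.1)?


Cross products: AB x AP = 645.22, BC x BP = -164.22, CA x CP = -251.53
All same sign? no

No, outside


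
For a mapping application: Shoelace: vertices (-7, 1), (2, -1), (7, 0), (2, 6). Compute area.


Shoelace sum: ((-7)*(-1) - 2*1) + (2*0 - 7*(-1)) + (7*6 - 2*0) + (2*1 - (-7)*6)
= 98
Area = |98|/2 = 49

49


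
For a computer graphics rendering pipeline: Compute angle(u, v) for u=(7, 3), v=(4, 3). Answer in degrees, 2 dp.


u.v = 37, |u| = sqrt(58) = 7.6158, |v| = sqrt(25) = 5
cos(theta) = u.v/(|u||v|) = 37/sqrt(1450) = 0.971668
theta = acos(0.971668) = 13.67 degrees

13.67 degrees


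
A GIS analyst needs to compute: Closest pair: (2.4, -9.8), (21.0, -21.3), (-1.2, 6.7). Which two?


d(P0,P1) = 21.868, d(P0,P2) = 16.8882, d(P1,P2) = 35.7329
Closest: P0 and P2

Closest pair: (2.4, -9.8) and (-1.2, 6.7), distance = 16.8882


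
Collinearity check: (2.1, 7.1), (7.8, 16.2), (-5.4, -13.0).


Cross product: (7.8-2.1)*((-13)-7.1) - (16.2-7.1)*((-5.4)-2.1)
= -46.32

No, not collinear


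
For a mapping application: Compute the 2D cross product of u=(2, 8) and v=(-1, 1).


u x v = u_x*v_y - u_y*v_x = 2*1 - 8*(-1)
= 2 - (-8) = 10

10


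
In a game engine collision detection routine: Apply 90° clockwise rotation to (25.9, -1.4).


90° CW: (x,y) -> (y, -x)
(25.9,-1.4) -> (-1.4, -25.9)

(-1.4, -25.9)


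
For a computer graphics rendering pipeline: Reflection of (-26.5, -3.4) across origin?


Reflection over origin: (x,y) -> (-x,-y)
(-26.5, -3.4) -> (26.5, 3.4)

(26.5, 3.4)


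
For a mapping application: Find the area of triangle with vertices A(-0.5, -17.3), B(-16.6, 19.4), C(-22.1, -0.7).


Area = |x_A(y_B-y_C) + x_B(y_C-y_A) + x_C(y_A-y_B)|/2
= |(-10.05) + (-275.56) + 811.07|/2
= 525.46/2 = 262.73

262.73


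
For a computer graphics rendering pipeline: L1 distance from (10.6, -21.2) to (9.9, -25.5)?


|10.6-9.9| + |(-21.2)-(-25.5)| = 0.7 + 4.3 = 5

5


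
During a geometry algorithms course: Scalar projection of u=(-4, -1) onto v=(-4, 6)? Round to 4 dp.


u.v = 10, |v| = sqrt(52) = 7.2111
Scalar projection = u.v / |v| = 10 / sqrt(52) = 1.3868

1.3868


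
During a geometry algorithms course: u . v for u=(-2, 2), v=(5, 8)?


u . v = u_x*v_x + u_y*v_y = (-2)*5 + 2*8
= (-10) + 16 = 6

6


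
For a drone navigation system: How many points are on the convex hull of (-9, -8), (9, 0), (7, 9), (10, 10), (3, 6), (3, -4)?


Convex hull vertices (CCW): (-9, -8), (3, -4), (9, 0), (10, 10), (7, 9), (3, 6)
Count = 6

6


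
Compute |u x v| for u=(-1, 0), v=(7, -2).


|u x v| = |(-1)*(-2) - 0*7|
= |2 - 0| = 2

2


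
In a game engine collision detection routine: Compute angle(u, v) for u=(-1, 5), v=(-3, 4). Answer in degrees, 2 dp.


u.v = 23, |u| = sqrt(26) = 5.099, |v| = sqrt(25) = 5
cos(theta) = u.v/(|u||v|) = 23/sqrt(650) = 0.902134
theta = acos(0.902134) = 25.56 degrees

25.56 degrees


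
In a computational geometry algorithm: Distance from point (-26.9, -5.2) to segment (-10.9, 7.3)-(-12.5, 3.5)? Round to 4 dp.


Project P onto AB: t = 1 (clamped to [0,1])
Closest point on segment: (-12.5, 3.5)
Distance: 16.8241

16.8241


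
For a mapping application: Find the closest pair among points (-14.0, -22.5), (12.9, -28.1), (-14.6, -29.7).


d(P0,P1) = 27.4767, d(P0,P2) = 7.225, d(P1,P2) = 27.5465
Closest: P0 and P2

Closest pair: (-14.0, -22.5) and (-14.6, -29.7), distance = 7.225


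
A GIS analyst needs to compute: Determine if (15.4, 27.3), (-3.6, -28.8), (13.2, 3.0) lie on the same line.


Cross product: ((-3.6)-15.4)*(3-27.3) - ((-28.8)-27.3)*(13.2-15.4)
= 338.28

No, not collinear


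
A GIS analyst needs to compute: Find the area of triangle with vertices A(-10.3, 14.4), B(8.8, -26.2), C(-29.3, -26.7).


Area = |x_A(y_B-y_C) + x_B(y_C-y_A) + x_C(y_A-y_B)|/2
= |(-5.15) + (-361.68) + (-1189.58)|/2
= 1556.41/2 = 778.205

778.205


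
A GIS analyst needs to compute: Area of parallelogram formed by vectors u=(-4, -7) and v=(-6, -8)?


|u x v| = |(-4)*(-8) - (-7)*(-6)|
= |32 - 42| = 10

10


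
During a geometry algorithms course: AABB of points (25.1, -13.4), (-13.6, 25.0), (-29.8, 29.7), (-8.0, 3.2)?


x range: [-29.8, 25.1]
y range: [-13.4, 29.7]
Bounding box: (-29.8,-13.4) to (25.1,29.7)

(-29.8,-13.4) to (25.1,29.7)


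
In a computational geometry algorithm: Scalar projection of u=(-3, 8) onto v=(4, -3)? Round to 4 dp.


u.v = -36, |v| = sqrt(25) = 5
Scalar projection = u.v / |v| = -36 / sqrt(25) = -7.2

-7.2


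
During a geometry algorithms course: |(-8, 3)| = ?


|u| = sqrt((-8)^2 + 3^2) = sqrt(73) = 8.544

8.544


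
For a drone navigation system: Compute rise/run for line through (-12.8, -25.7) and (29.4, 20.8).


slope = (y2-y1)/(x2-x1) = (20.8-(-25.7))/(29.4-(-12.8)) = 46.5/42.2 = 1.1019

1.1019


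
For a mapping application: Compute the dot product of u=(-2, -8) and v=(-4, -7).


u . v = u_x*v_x + u_y*v_y = (-2)*(-4) + (-8)*(-7)
= 8 + 56 = 64

64


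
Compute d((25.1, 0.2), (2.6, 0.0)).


dx=-22.5, dy=-0.2
d^2 = (-22.5)^2 + (-0.2)^2 = 506.29
d = sqrt(506.29) = 22.5009

22.5009


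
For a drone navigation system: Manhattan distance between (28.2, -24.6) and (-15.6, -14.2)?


|28.2-(-15.6)| + |(-24.6)-(-14.2)| = 43.8 + 10.4 = 54.2

54.2


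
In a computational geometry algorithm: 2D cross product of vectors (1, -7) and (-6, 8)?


u x v = u_x*v_y - u_y*v_x = 1*8 - (-7)*(-6)
= 8 - 42 = -34

-34


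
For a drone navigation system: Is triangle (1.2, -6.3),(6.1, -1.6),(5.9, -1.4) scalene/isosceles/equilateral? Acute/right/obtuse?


Side lengths squared: AB^2=46.1, BC^2=0.08, CA^2=46.1
Sorted: [0.08, 46.1, 46.1]
By sides: Isosceles, By angles: Acute

Isosceles, Acute


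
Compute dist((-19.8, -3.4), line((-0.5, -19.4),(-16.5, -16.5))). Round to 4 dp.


|cross product| = 200.03
|line direction| = sqrt(264.41) = 16.2607
Distance = 200.03/sqrt(264.41) = 12.3014

12.3014


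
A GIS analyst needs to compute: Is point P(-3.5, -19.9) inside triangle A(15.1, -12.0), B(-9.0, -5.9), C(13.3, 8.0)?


Cross products: AB x AP = 303.85, BC x BP = -388.65, CA x CP = -386.22
All same sign? no

No, outside


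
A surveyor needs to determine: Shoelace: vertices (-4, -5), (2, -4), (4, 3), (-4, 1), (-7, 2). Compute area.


Shoelace sum: ((-4)*(-4) - 2*(-5)) + (2*3 - 4*(-4)) + (4*1 - (-4)*3) + ((-4)*2 - (-7)*1) + ((-7)*(-5) - (-4)*2)
= 106
Area = |106|/2 = 53

53


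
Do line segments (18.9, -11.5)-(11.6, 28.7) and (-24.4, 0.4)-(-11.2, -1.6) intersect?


Cross products: d1=-70.48, d2=445.56, d3=1653.79, d4=1137.75
d1*d2 < 0 and d3*d4 < 0? no

No, they don't intersect


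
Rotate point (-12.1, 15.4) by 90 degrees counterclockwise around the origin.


90° CCW: (x,y) -> (-y, x)
(-12.1,15.4) -> (-15.4, -12.1)

(-15.4, -12.1)


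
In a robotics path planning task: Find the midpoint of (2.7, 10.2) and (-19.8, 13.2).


M = ((2.7+(-19.8))/2, (10.2+13.2)/2)
= (-8.55, 11.7)

(-8.55, 11.7)


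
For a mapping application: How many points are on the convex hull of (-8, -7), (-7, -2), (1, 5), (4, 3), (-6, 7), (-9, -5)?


Convex hull vertices (CCW): (-9, -5), (-8, -7), (4, 3), (1, 5), (-6, 7)
Count = 5

5


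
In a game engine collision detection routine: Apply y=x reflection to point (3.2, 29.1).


Reflection over y=x: (x,y) -> (y,x)
(3.2, 29.1) -> (29.1, 3.2)

(29.1, 3.2)


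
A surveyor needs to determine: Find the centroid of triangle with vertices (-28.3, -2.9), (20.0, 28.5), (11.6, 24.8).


Centroid = ((x_A+x_B+x_C)/3, (y_A+y_B+y_C)/3)
= (((-28.3)+20+11.6)/3, ((-2.9)+28.5+24.8)/3)
= (1.1, 16.8)

(1.1, 16.8)


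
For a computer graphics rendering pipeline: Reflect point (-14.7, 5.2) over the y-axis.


Reflection over y-axis: (x,y) -> (-x,y)
(-14.7, 5.2) -> (14.7, 5.2)

(14.7, 5.2)


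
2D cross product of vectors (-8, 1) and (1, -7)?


u x v = u_x*v_y - u_y*v_x = (-8)*(-7) - 1*1
= 56 - 1 = 55

55


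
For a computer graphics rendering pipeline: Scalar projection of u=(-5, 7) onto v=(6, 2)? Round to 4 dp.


u.v = -16, |v| = sqrt(40) = 6.3246
Scalar projection = u.v / |v| = -16 / sqrt(40) = -2.5298

-2.5298


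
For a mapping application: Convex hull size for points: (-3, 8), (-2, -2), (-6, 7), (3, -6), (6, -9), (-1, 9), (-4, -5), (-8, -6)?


Convex hull vertices (CCW): (-8, -6), (6, -9), (-1, 9), (-6, 7)
Count = 4

4


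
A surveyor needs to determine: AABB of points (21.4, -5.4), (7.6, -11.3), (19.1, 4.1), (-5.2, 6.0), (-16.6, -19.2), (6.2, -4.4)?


x range: [-16.6, 21.4]
y range: [-19.2, 6]
Bounding box: (-16.6,-19.2) to (21.4,6)

(-16.6,-19.2) to (21.4,6)


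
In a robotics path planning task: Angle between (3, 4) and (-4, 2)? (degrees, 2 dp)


u.v = -4, |u| = sqrt(25) = 5, |v| = sqrt(20) = 4.4721
cos(theta) = u.v/(|u||v|) = -4/sqrt(500) = -0.178885
theta = acos(-0.178885) = 100.3 degrees

100.3 degrees


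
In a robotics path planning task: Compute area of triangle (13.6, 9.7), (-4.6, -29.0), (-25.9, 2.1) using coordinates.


Area = |x_A(y_B-y_C) + x_B(y_C-y_A) + x_C(y_A-y_B)|/2
= |(-422.96) + 34.96 + (-1002.33)|/2
= 1390.33/2 = 695.165

695.165


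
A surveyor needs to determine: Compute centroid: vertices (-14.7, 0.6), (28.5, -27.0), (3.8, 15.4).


Centroid = ((x_A+x_B+x_C)/3, (y_A+y_B+y_C)/3)
= (((-14.7)+28.5+3.8)/3, (0.6+(-27)+15.4)/3)
= (5.8667, -3.6667)

(5.8667, -3.6667)


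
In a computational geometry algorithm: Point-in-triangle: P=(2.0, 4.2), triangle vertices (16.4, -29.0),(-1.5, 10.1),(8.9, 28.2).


Cross products: AB x AP = -31.24, BC x BP = -124.71, CA x CP = -574.68
All same sign? yes

Yes, inside


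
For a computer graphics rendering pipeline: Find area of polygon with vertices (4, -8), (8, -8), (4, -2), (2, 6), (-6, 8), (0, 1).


Shoelace sum: (4*(-8) - 8*(-8)) + (8*(-2) - 4*(-8)) + (4*6 - 2*(-2)) + (2*8 - (-6)*6) + ((-6)*1 - 0*8) + (0*(-8) - 4*1)
= 118
Area = |118|/2 = 59

59


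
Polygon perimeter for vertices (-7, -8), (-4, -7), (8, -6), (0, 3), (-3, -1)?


Sides: (-7, -8)->(-4, -7): sqrt(10) = 3.162278, (-4, -7)->(8, -6): sqrt(145) = 12.041595, (8, -6)->(0, 3): sqrt(145) = 12.041595, (0, 3)->(-3, -1): sqrt(25) = 5, (-3, -1)->(-7, -8): sqrt(65) = 8.062258
Sum = 40.307726
Perimeter = 40.3077

40.3077


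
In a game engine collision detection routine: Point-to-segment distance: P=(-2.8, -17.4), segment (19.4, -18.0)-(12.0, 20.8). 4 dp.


Project P onto AB: t = 0.1202 (clamped to [0,1])
Closest point on segment: (18.5104, -13.3356)
Distance: 21.6945

21.6945


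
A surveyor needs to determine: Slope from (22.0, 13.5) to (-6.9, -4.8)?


slope = (y2-y1)/(x2-x1) = ((-4.8)-13.5)/((-6.9)-22) = (-18.3)/(-28.9) = 0.6332

0.6332


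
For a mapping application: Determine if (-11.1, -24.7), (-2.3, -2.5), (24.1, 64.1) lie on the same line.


Cross product: ((-2.3)-(-11.1))*(64.1-(-24.7)) - ((-2.5)-(-24.7))*(24.1-(-11.1))
= 0

Yes, collinear


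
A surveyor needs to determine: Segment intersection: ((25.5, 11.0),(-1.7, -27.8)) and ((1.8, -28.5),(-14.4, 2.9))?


Cross products: d1=-1384.08, d2=98.56, d3=154.84, d4=-1327.8
d1*d2 < 0 and d3*d4 < 0? yes

Yes, they intersect


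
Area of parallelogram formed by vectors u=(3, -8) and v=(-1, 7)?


|u x v| = |3*7 - (-8)*(-1)|
= |21 - 8| = 13

13


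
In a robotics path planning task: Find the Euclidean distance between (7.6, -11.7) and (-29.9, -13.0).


dx=-37.5, dy=-1.3
d^2 = (-37.5)^2 + (-1.3)^2 = 1407.94
d = sqrt(1407.94) = 37.5225

37.5225


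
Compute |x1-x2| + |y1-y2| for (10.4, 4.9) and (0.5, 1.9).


|10.4-0.5| + |4.9-1.9| = 9.9 + 3 = 12.9

12.9


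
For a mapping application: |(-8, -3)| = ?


|u| = sqrt((-8)^2 + (-3)^2) = sqrt(73) = 8.544

8.544


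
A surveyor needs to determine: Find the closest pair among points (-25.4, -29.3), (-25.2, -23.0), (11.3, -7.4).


d(P0,P1) = 6.3032, d(P0,P2) = 42.7376, d(P1,P2) = 39.694
Closest: P0 and P1

Closest pair: (-25.4, -29.3) and (-25.2, -23.0), distance = 6.3032


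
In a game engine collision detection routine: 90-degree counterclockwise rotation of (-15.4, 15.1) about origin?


90° CCW: (x,y) -> (-y, x)
(-15.4,15.1) -> (-15.1, -15.4)

(-15.1, -15.4)


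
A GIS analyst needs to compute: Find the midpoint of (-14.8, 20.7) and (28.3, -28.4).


M = (((-14.8)+28.3)/2, (20.7+(-28.4))/2)
= (6.75, -3.85)

(6.75, -3.85)


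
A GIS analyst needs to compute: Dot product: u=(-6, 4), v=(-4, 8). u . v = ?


u . v = u_x*v_x + u_y*v_y = (-6)*(-4) + 4*8
= 24 + 32 = 56

56


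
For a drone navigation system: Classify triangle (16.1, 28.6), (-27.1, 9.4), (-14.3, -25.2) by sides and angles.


Side lengths squared: AB^2=2234.88, BC^2=1361, CA^2=3818.6
Sorted: [1361, 2234.88, 3818.6]
By sides: Scalene, By angles: Obtuse

Scalene, Obtuse


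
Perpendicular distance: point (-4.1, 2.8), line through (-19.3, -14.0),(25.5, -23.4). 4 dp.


|cross product| = 895.52
|line direction| = sqrt(2095.4) = 45.7755
Distance = 895.52/sqrt(2095.4) = 19.5633

19.5633


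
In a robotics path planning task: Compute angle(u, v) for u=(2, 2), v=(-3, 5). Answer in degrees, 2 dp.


u.v = 4, |u| = sqrt(8) = 2.8284, |v| = sqrt(34) = 5.831
cos(theta) = u.v/(|u||v|) = 4/sqrt(272) = 0.242536
theta = acos(0.242536) = 75.96 degrees

75.96 degrees


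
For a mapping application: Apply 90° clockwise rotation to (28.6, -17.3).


90° CW: (x,y) -> (y, -x)
(28.6,-17.3) -> (-17.3, -28.6)

(-17.3, -28.6)


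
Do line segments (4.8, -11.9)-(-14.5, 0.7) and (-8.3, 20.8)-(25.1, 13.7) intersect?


Cross products: d1=-999.17, d2=-715.36, d3=-466.05, d4=-749.86
d1*d2 < 0 and d3*d4 < 0? no

No, they don't intersect


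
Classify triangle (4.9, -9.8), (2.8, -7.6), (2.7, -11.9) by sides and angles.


Side lengths squared: AB^2=9.25, BC^2=18.5, CA^2=9.25
Sorted: [9.25, 9.25, 18.5]
By sides: Isosceles, By angles: Right

Isosceles, Right


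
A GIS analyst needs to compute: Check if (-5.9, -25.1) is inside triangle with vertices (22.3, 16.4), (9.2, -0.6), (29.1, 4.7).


Cross products: AB x AP = 64.25, BC x BP = -407.52, CA x CP = 612.14
All same sign? no

No, outside


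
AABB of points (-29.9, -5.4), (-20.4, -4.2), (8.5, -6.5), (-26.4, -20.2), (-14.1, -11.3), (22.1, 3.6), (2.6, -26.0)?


x range: [-29.9, 22.1]
y range: [-26, 3.6]
Bounding box: (-29.9,-26) to (22.1,3.6)

(-29.9,-26) to (22.1,3.6)


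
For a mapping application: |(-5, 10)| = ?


|u| = sqrt((-5)^2 + 10^2) = sqrt(125) = 11.1803

11.1803


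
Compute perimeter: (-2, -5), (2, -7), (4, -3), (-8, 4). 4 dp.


Sides: (-2, -5)->(2, -7): sqrt(20) = 4.472136, (2, -7)->(4, -3): sqrt(20) = 4.472136, (4, -3)->(-8, 4): sqrt(193) = 13.892444, (-8, 4)->(-2, -5): sqrt(117) = 10.816654
Sum = 33.65337
Perimeter = 33.6534

33.6534


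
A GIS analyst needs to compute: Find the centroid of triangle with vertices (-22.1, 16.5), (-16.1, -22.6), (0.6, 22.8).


Centroid = ((x_A+x_B+x_C)/3, (y_A+y_B+y_C)/3)
= (((-22.1)+(-16.1)+0.6)/3, (16.5+(-22.6)+22.8)/3)
= (-12.5333, 5.5667)

(-12.5333, 5.5667)


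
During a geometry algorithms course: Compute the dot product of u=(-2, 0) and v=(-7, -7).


u . v = u_x*v_x + u_y*v_y = (-2)*(-7) + 0*(-7)
= 14 + 0 = 14

14


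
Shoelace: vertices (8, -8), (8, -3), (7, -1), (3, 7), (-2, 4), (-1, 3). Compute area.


Shoelace sum: (8*(-3) - 8*(-8)) + (8*(-1) - 7*(-3)) + (7*7 - 3*(-1)) + (3*4 - (-2)*7) + ((-2)*3 - (-1)*4) + ((-1)*(-8) - 8*3)
= 113
Area = |113|/2 = 56.5

56.5


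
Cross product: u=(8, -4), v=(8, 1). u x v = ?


u x v = u_x*v_y - u_y*v_x = 8*1 - (-4)*8
= 8 - (-32) = 40

40


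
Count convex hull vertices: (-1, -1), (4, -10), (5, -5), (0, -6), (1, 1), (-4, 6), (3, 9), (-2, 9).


Convex hull vertices (CCW): (-4, 6), (0, -6), (4, -10), (5, -5), (3, 9), (-2, 9)
Count = 6

6


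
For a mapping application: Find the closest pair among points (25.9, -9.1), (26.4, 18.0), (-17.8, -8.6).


d(P0,P1) = 27.1046, d(P0,P2) = 43.7029, d(P1,P2) = 51.5868
Closest: P0 and P1

Closest pair: (25.9, -9.1) and (26.4, 18.0), distance = 27.1046


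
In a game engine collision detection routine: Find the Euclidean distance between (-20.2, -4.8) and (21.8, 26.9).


dx=42, dy=31.7
d^2 = 42^2 + 31.7^2 = 2768.89
d = sqrt(2768.89) = 52.6202

52.6202


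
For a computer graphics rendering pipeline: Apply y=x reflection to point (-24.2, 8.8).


Reflection over y=x: (x,y) -> (y,x)
(-24.2, 8.8) -> (8.8, -24.2)

(8.8, -24.2)


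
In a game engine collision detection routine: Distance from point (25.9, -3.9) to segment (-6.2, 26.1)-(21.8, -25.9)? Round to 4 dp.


Project P onto AB: t = 0.7049 (clamped to [0,1])
Closest point on segment: (13.5381, -10.5564)
Distance: 14.0401

14.0401


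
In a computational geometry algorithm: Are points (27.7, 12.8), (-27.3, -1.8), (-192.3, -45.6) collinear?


Cross product: ((-27.3)-27.7)*((-45.6)-12.8) - ((-1.8)-12.8)*((-192.3)-27.7)
= 0

Yes, collinear


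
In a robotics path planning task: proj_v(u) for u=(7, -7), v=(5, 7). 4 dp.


u.v = -14, |v| = sqrt(74) = 8.6023
Scalar projection = u.v / |v| = -14 / sqrt(74) = -1.6275

-1.6275


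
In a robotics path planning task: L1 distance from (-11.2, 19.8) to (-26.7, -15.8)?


|(-11.2)-(-26.7)| + |19.8-(-15.8)| = 15.5 + 35.6 = 51.1

51.1


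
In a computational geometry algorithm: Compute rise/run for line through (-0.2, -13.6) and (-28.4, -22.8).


slope = (y2-y1)/(x2-x1) = ((-22.8)-(-13.6))/((-28.4)-(-0.2)) = (-9.2)/(-28.2) = 0.3262

0.3262


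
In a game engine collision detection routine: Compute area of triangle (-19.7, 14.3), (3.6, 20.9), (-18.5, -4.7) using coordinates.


Area = |x_A(y_B-y_C) + x_B(y_C-y_A) + x_C(y_A-y_B)|/2
= |(-504.32) + (-68.4) + 122.1|/2
= 450.62/2 = 225.31

225.31


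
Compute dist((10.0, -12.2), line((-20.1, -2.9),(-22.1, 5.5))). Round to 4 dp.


|cross product| = 234.24
|line direction| = sqrt(74.56) = 8.6348
Distance = 234.24/sqrt(74.56) = 27.1274

27.1274


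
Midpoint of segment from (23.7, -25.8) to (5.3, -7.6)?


M = ((23.7+5.3)/2, ((-25.8)+(-7.6))/2)
= (14.5, -16.7)

(14.5, -16.7)


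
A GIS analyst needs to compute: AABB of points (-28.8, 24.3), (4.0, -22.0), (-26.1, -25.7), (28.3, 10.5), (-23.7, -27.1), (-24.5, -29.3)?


x range: [-28.8, 28.3]
y range: [-29.3, 24.3]
Bounding box: (-28.8,-29.3) to (28.3,24.3)

(-28.8,-29.3) to (28.3,24.3)


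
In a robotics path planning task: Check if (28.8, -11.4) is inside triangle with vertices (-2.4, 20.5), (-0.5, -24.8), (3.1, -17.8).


Cross products: AB x AP = 1352.75, BC x BP = -156.86, CA x CP = -1019.51
All same sign? no

No, outside


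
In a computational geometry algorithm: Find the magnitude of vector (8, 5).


|u| = sqrt(8^2 + 5^2) = sqrt(89) = 9.434

9.434


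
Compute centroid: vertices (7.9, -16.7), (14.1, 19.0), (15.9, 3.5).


Centroid = ((x_A+x_B+x_C)/3, (y_A+y_B+y_C)/3)
= ((7.9+14.1+15.9)/3, ((-16.7)+19+3.5)/3)
= (12.6333, 1.9333)

(12.6333, 1.9333)


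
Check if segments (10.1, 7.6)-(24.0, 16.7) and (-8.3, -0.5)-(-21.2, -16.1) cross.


Cross products: d1=182.55, d2=282, d3=54.85, d4=-44.6
d1*d2 < 0 and d3*d4 < 0? no

No, they don't intersect


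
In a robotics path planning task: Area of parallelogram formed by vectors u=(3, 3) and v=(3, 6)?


|u x v| = |3*6 - 3*3|
= |18 - 9| = 9

9


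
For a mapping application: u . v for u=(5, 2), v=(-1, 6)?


u . v = u_x*v_x + u_y*v_y = 5*(-1) + 2*6
= (-5) + 12 = 7

7


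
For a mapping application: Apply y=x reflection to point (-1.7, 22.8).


Reflection over y=x: (x,y) -> (y,x)
(-1.7, 22.8) -> (22.8, -1.7)

(22.8, -1.7)


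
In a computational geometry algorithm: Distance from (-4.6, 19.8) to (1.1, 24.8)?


dx=5.7, dy=5
d^2 = 5.7^2 + 5^2 = 57.49
d = sqrt(57.49) = 7.5822

7.5822


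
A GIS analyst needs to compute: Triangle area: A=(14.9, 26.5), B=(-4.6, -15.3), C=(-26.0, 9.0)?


Area = |x_A(y_B-y_C) + x_B(y_C-y_A) + x_C(y_A-y_B)|/2
= |(-362.07) + 80.5 + (-1086.8)|/2
= 1368.37/2 = 684.185

684.185


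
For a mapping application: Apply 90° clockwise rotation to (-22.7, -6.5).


90° CW: (x,y) -> (y, -x)
(-22.7,-6.5) -> (-6.5, 22.7)

(-6.5, 22.7)


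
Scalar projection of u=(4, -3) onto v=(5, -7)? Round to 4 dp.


u.v = 41, |v| = sqrt(74) = 8.6023
Scalar projection = u.v / |v| = 41 / sqrt(74) = 4.7662

4.7662


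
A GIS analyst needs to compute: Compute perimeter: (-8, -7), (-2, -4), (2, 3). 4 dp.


Sides: (-8, -7)->(-2, -4): sqrt(45) = 6.708204, (-2, -4)->(2, 3): sqrt(65) = 8.062258, (2, 3)->(-8, -7): sqrt(200) = 14.142136
Sum = 28.912598
Perimeter = 28.9126

28.9126


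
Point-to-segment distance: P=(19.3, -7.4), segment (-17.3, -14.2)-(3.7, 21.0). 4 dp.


Project P onto AB: t = 0.6 (clamped to [0,1])
Closest point on segment: (-4.7008, 6.9187)
Distance: 27.9475

27.9475


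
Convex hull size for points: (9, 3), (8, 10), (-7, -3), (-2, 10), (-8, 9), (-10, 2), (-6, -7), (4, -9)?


Convex hull vertices (CCW): (-10, 2), (-6, -7), (4, -9), (9, 3), (8, 10), (-2, 10), (-8, 9)
Count = 7

7


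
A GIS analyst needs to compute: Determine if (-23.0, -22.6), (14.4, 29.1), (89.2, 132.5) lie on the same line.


Cross product: (14.4-(-23))*(132.5-(-22.6)) - (29.1-(-22.6))*(89.2-(-23))
= 0

Yes, collinear


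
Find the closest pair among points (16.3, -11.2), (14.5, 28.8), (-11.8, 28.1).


d(P0,P1) = 40.0405, d(P0,P2) = 48.3125, d(P1,P2) = 26.3093
Closest: P1 and P2

Closest pair: (14.5, 28.8) and (-11.8, 28.1), distance = 26.3093


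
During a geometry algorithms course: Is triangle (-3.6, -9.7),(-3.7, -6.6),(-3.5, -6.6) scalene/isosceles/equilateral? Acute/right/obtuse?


Side lengths squared: AB^2=9.62, BC^2=0.04, CA^2=9.62
Sorted: [0.04, 9.62, 9.62]
By sides: Isosceles, By angles: Acute

Isosceles, Acute


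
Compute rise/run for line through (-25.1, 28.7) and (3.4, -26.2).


slope = (y2-y1)/(x2-x1) = ((-26.2)-28.7)/(3.4-(-25.1)) = (-54.9)/28.5 = -1.9263

-1.9263


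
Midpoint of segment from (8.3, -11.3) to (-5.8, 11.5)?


M = ((8.3+(-5.8))/2, ((-11.3)+11.5)/2)
= (1.25, 0.1)

(1.25, 0.1)


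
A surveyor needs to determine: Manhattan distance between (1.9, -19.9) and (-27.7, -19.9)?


|1.9-(-27.7)| + |(-19.9)-(-19.9)| = 29.6 + 0 = 29.6

29.6


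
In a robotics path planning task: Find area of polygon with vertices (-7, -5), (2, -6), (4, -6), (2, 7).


Shoelace sum: ((-7)*(-6) - 2*(-5)) + (2*(-6) - 4*(-6)) + (4*7 - 2*(-6)) + (2*(-5) - (-7)*7)
= 143
Area = |143|/2 = 71.5

71.5


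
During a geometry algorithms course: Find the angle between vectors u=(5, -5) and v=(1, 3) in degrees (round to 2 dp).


u.v = -10, |u| = sqrt(50) = 7.0711, |v| = sqrt(10) = 3.1623
cos(theta) = u.v/(|u||v|) = -10/sqrt(500) = -0.447214
theta = acos(-0.447214) = 116.57 degrees

116.57 degrees


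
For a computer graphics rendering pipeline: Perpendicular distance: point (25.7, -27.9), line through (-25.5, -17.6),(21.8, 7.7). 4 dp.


|cross product| = 1782.55
|line direction| = sqrt(2877.38) = 53.6412
Distance = 1782.55/sqrt(2877.38) = 33.231

33.231


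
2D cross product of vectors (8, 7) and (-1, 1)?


u x v = u_x*v_y - u_y*v_x = 8*1 - 7*(-1)
= 8 - (-7) = 15

15


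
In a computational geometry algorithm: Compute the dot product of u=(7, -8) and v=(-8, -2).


u . v = u_x*v_x + u_y*v_y = 7*(-8) + (-8)*(-2)
= (-56) + 16 = -40

-40


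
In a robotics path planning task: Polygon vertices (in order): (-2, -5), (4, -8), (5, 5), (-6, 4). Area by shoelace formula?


Shoelace sum: ((-2)*(-8) - 4*(-5)) + (4*5 - 5*(-8)) + (5*4 - (-6)*5) + ((-6)*(-5) - (-2)*4)
= 184
Area = |184|/2 = 92

92


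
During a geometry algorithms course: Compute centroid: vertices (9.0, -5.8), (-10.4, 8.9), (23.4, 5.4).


Centroid = ((x_A+x_B+x_C)/3, (y_A+y_B+y_C)/3)
= ((9+(-10.4)+23.4)/3, ((-5.8)+8.9+5.4)/3)
= (7.3333, 2.8333)

(7.3333, 2.8333)


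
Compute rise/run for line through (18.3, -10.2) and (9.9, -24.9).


slope = (y2-y1)/(x2-x1) = ((-24.9)-(-10.2))/(9.9-18.3) = (-14.7)/(-8.4) = 1.75

1.75


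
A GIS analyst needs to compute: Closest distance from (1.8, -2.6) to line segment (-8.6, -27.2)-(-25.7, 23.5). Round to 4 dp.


Project P onto AB: t = 0.3735 (clamped to [0,1])
Closest point on segment: (-14.9874, -8.262)
Distance: 17.7165

17.7165


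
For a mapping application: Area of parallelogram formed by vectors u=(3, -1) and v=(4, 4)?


|u x v| = |3*4 - (-1)*4|
= |12 - (-4)| = 16

16


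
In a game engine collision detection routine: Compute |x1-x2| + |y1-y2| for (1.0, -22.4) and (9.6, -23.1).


|1-9.6| + |(-22.4)-(-23.1)| = 8.6 + 0.7 = 9.3

9.3


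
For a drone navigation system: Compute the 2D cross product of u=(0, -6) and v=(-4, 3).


u x v = u_x*v_y - u_y*v_x = 0*3 - (-6)*(-4)
= 0 - 24 = -24

-24


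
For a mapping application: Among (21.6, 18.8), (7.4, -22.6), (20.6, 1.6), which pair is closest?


d(P0,P1) = 43.7676, d(P0,P2) = 17.229, d(P1,P2) = 27.5659
Closest: P0 and P2

Closest pair: (21.6, 18.8) and (20.6, 1.6), distance = 17.229


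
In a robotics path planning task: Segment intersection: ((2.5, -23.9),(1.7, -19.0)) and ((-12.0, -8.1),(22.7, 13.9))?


Cross products: d1=-867.26, d2=-679.63, d3=58.41, d4=-129.22
d1*d2 < 0 and d3*d4 < 0? no

No, they don't intersect


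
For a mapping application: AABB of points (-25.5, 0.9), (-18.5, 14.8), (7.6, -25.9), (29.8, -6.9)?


x range: [-25.5, 29.8]
y range: [-25.9, 14.8]
Bounding box: (-25.5,-25.9) to (29.8,14.8)

(-25.5,-25.9) to (29.8,14.8)


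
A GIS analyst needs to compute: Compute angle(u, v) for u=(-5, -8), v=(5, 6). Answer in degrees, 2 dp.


u.v = -73, |u| = sqrt(89) = 9.434, |v| = sqrt(61) = 7.8102
cos(theta) = u.v/(|u||v|) = -73/sqrt(5429) = -0.990747
theta = acos(-0.990747) = 172.2 degrees

172.2 degrees


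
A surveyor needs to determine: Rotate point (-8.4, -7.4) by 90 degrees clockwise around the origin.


90° CW: (x,y) -> (y, -x)
(-8.4,-7.4) -> (-7.4, 8.4)

(-7.4, 8.4)


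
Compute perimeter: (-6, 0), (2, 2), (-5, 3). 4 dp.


Sides: (-6, 0)->(2, 2): sqrt(68) = 8.246211, (2, 2)->(-5, 3): sqrt(50) = 7.071068, (-5, 3)->(-6, 0): sqrt(10) = 3.162278
Sum = 18.479557
Perimeter = 18.4796

18.4796


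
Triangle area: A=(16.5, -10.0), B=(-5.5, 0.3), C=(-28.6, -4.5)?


Area = |x_A(y_B-y_C) + x_B(y_C-y_A) + x_C(y_A-y_B)|/2
= |79.2 + (-30.25) + 294.58|/2
= 343.53/2 = 171.765

171.765


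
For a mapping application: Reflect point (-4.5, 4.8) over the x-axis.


Reflection over x-axis: (x,y) -> (x,-y)
(-4.5, 4.8) -> (-4.5, -4.8)

(-4.5, -4.8)


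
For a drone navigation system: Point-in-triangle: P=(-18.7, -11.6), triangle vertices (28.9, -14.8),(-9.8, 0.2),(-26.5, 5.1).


Cross products: AB x AP = 590.16, BC x BP = 240.67, CA x CP = -769.96
All same sign? no

No, outside


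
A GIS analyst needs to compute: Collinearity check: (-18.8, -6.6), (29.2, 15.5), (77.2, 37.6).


Cross product: (29.2-(-18.8))*(37.6-(-6.6)) - (15.5-(-6.6))*(77.2-(-18.8))
= 0

Yes, collinear


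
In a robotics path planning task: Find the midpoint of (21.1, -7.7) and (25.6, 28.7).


M = ((21.1+25.6)/2, ((-7.7)+28.7)/2)
= (23.35, 10.5)

(23.35, 10.5)


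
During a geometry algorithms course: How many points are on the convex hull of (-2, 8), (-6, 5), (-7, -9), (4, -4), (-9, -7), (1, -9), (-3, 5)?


Convex hull vertices (CCW): (-9, -7), (-7, -9), (1, -9), (4, -4), (-2, 8), (-6, 5)
Count = 6

6


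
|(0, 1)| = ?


|u| = sqrt(0^2 + 1^2) = sqrt(1) = 1

1


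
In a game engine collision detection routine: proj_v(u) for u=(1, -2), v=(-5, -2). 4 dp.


u.v = -1, |v| = sqrt(29) = 5.3852
Scalar projection = u.v / |v| = -1 / sqrt(29) = -0.1857

-0.1857


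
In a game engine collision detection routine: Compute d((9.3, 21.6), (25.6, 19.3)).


dx=16.3, dy=-2.3
d^2 = 16.3^2 + (-2.3)^2 = 270.98
d = sqrt(270.98) = 16.4615

16.4615


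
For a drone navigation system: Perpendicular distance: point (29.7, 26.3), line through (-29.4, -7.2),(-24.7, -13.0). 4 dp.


|cross product| = 500.23
|line direction| = sqrt(55.73) = 7.4653
Distance = 500.23/sqrt(55.73) = 67.0078

67.0078


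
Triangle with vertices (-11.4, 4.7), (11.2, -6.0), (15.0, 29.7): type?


Side lengths squared: AB^2=625.25, BC^2=1288.93, CA^2=1321.96
Sorted: [625.25, 1288.93, 1321.96]
By sides: Scalene, By angles: Acute

Scalene, Acute


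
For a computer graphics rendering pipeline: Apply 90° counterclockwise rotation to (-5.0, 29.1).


90° CCW: (x,y) -> (-y, x)
(-5,29.1) -> (-29.1, -5)

(-29.1, -5)


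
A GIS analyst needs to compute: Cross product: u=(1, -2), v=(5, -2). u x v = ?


u x v = u_x*v_y - u_y*v_x = 1*(-2) - (-2)*5
= (-2) - (-10) = 8

8


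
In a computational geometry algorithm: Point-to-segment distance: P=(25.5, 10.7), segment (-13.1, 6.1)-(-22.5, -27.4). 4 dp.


Project P onto AB: t = 0 (clamped to [0,1])
Closest point on segment: (-13.1, 6.1)
Distance: 38.8731

38.8731


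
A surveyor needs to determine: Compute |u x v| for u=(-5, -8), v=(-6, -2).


|u x v| = |(-5)*(-2) - (-8)*(-6)|
= |10 - 48| = 38

38


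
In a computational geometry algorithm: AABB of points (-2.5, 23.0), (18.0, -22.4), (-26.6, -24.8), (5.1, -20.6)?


x range: [-26.6, 18]
y range: [-24.8, 23]
Bounding box: (-26.6,-24.8) to (18,23)

(-26.6,-24.8) to (18,23)


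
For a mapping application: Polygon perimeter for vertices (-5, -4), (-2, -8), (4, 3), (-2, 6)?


Sides: (-5, -4)->(-2, -8): sqrt(25) = 5, (-2, -8)->(4, 3): sqrt(157) = 12.529964, (4, 3)->(-2, 6): sqrt(45) = 6.708204, (-2, 6)->(-5, -4): sqrt(109) = 10.440307
Sum = 34.678475
Perimeter = 34.6785

34.6785


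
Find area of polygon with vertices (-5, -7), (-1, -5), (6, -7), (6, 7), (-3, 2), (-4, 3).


Shoelace sum: ((-5)*(-5) - (-1)*(-7)) + ((-1)*(-7) - 6*(-5)) + (6*7 - 6*(-7)) + (6*2 - (-3)*7) + ((-3)*3 - (-4)*2) + ((-4)*(-7) - (-5)*3)
= 214
Area = |214|/2 = 107

107


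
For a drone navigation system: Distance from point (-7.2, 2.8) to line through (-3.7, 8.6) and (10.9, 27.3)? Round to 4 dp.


|cross product| = 19.23
|line direction| = sqrt(562.85) = 23.7245
Distance = 19.23/sqrt(562.85) = 0.8106

0.8106


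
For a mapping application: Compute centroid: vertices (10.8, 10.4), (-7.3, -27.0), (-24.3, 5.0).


Centroid = ((x_A+x_B+x_C)/3, (y_A+y_B+y_C)/3)
= ((10.8+(-7.3)+(-24.3))/3, (10.4+(-27)+5)/3)
= (-6.9333, -3.8667)

(-6.9333, -3.8667)


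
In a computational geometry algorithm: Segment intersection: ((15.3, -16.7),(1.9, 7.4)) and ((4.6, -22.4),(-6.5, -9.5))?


Cross products: d1=-201.3, d2=-295.95, d3=334.25, d4=428.9
d1*d2 < 0 and d3*d4 < 0? no

No, they don't intersect


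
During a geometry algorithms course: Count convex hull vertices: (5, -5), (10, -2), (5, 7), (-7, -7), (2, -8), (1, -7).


Convex hull vertices (CCW): (-7, -7), (2, -8), (10, -2), (5, 7)
Count = 4

4


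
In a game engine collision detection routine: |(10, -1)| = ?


|u| = sqrt(10^2 + (-1)^2) = sqrt(101) = 10.0499

10.0499


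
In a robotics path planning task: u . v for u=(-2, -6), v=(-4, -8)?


u . v = u_x*v_x + u_y*v_y = (-2)*(-4) + (-6)*(-8)
= 8 + 48 = 56

56


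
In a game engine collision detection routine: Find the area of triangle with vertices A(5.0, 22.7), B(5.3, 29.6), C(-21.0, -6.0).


Area = |x_A(y_B-y_C) + x_B(y_C-y_A) + x_C(y_A-y_B)|/2
= |178 + (-152.11) + 144.9|/2
= 170.79/2 = 85.395

85.395


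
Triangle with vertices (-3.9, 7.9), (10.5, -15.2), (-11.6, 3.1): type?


Side lengths squared: AB^2=740.97, BC^2=823.3, CA^2=82.33
Sorted: [82.33, 740.97, 823.3]
By sides: Scalene, By angles: Right

Scalene, Right


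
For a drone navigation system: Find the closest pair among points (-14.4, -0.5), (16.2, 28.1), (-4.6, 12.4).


d(P0,P1) = 41.8846, d(P0,P2) = 16.2003, d(P1,P2) = 26.0601
Closest: P0 and P2

Closest pair: (-14.4, -0.5) and (-4.6, 12.4), distance = 16.2003


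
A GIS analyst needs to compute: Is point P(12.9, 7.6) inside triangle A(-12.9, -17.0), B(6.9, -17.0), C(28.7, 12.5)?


Cross products: AB x AP = 487.08, BC x BP = 359.28, CA x CP = -262.26
All same sign? no

No, outside


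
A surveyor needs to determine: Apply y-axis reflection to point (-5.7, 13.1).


Reflection over y-axis: (x,y) -> (-x,y)
(-5.7, 13.1) -> (5.7, 13.1)

(5.7, 13.1)


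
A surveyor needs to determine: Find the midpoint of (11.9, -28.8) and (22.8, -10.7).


M = ((11.9+22.8)/2, ((-28.8)+(-10.7))/2)
= (17.35, -19.75)

(17.35, -19.75)


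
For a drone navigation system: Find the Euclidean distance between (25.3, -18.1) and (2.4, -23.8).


dx=-22.9, dy=-5.7
d^2 = (-22.9)^2 + (-5.7)^2 = 556.9
d = sqrt(556.9) = 23.5987

23.5987


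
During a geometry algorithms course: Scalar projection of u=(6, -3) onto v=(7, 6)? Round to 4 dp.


u.v = 24, |v| = sqrt(85) = 9.2195
Scalar projection = u.v / |v| = 24 / sqrt(85) = 2.6032

2.6032


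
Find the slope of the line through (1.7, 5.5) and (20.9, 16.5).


slope = (y2-y1)/(x2-x1) = (16.5-5.5)/(20.9-1.7) = 11/19.2 = 0.5729

0.5729


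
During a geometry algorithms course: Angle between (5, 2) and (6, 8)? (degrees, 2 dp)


u.v = 46, |u| = sqrt(29) = 5.3852, |v| = sqrt(100) = 10
cos(theta) = u.v/(|u||v|) = 46/sqrt(2900) = 0.854199
theta = acos(0.854199) = 31.33 degrees

31.33 degrees


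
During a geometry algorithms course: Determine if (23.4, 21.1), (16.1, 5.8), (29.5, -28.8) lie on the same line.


Cross product: (16.1-23.4)*((-28.8)-21.1) - (5.8-21.1)*(29.5-23.4)
= 457.6

No, not collinear


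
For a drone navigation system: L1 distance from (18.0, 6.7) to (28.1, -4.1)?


|18-28.1| + |6.7-(-4.1)| = 10.1 + 10.8 = 20.9

20.9


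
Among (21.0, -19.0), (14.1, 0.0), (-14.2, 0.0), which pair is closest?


d(P0,P1) = 20.2141, d(P0,P2) = 40.0005, d(P1,P2) = 28.3
Closest: P0 and P1

Closest pair: (21.0, -19.0) and (14.1, 0.0), distance = 20.2141


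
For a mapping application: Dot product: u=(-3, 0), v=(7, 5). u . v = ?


u . v = u_x*v_x + u_y*v_y = (-3)*7 + 0*5
= (-21) + 0 = -21

-21


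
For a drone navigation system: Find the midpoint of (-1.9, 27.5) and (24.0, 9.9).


M = (((-1.9)+24)/2, (27.5+9.9)/2)
= (11.05, 18.7)

(11.05, 18.7)


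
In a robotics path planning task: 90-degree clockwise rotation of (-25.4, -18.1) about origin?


90° CW: (x,y) -> (y, -x)
(-25.4,-18.1) -> (-18.1, 25.4)

(-18.1, 25.4)


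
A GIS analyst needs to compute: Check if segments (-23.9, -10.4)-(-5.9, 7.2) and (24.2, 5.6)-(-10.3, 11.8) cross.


Cross products: d1=850.22, d2=131.42, d3=-558.56, d4=160.24
d1*d2 < 0 and d3*d4 < 0? no

No, they don't intersect


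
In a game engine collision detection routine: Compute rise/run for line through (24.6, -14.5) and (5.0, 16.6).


slope = (y2-y1)/(x2-x1) = (16.6-(-14.5))/(5-24.6) = 31.1/(-19.6) = -1.5867

-1.5867


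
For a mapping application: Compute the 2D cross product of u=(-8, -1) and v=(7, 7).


u x v = u_x*v_y - u_y*v_x = (-8)*7 - (-1)*7
= (-56) - (-7) = -49

-49
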